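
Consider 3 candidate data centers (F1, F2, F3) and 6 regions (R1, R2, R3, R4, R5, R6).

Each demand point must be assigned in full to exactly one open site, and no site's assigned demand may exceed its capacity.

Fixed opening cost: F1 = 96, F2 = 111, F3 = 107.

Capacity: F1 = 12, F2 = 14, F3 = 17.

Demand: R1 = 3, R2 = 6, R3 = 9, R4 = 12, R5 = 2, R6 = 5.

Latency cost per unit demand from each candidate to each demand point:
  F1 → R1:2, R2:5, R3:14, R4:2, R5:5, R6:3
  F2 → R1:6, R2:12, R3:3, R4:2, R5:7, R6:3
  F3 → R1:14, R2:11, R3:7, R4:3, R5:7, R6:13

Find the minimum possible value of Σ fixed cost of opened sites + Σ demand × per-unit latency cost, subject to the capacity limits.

438

Open {F1, F2, F3}; cheapest assignment that respects the capacities:
  F1 (cap 12, load 11): R1, R2, R5 — cost 3×2 + 6×5 + 2×5 = 46
  F2 (cap 14, load 14): R3, R6 — cost 9×3 + 5×3 = 42
  F3 (cap 17, load 12): R4 — cost 12×3 = 36
  Shipping 124, fixed 314 → total 438.
  Any other capacity-feasible assignment to {F1, F2, F3} ships for at least 124.
Total demand is 37 and no other set of sites has combined capacity ≥ 37, so {F1, F2, F3} is the only feasible choice of open sites. Minimum: 438.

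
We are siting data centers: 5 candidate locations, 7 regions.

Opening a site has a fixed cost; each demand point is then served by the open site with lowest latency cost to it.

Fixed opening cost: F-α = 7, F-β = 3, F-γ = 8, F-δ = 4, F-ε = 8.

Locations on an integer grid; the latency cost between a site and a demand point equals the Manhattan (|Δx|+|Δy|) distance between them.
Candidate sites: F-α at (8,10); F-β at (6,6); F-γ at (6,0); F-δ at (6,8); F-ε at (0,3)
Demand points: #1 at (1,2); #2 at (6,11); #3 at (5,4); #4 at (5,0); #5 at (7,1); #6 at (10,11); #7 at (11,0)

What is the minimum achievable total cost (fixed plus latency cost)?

41

Open {F-α, F-γ}: assign each demand point to its cheapest open site.
  #1→F-γ 7, #2→F-α 3, #3→F-γ 5, #4→F-γ 1, #5→F-γ 2, #6→F-α 3, #7→F-γ 5
  latency cost 26, fixed 15 → total 41.
Compare {F-γ, F-δ}: latency cost 30 + fixed 12 = 42.
Compare {F-α, F-β, F-γ}: latency cost 24 + fixed 18 = 42.
Compare {F-β, F-γ}: latency cost 32 + fixed 11 = 43.
All other subsets cost ≥ 42. Minimum total cost: 41.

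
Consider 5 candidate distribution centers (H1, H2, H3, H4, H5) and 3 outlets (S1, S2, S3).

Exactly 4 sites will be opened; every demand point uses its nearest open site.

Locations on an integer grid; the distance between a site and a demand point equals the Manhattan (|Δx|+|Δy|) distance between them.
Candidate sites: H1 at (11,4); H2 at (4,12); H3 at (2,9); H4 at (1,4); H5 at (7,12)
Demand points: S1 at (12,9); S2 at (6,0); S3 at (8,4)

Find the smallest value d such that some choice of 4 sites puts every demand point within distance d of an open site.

9

Open {H1, H2, H3, H4}.
  Farthest demand point is S2 at distance 9 (to H1); all others are ≤ 9.
With {H1, H2, H3, H5} the worst case is 9.
With {H1, H2, H4, H5} the worst case is 9.
No size-4 selection achieves below 9.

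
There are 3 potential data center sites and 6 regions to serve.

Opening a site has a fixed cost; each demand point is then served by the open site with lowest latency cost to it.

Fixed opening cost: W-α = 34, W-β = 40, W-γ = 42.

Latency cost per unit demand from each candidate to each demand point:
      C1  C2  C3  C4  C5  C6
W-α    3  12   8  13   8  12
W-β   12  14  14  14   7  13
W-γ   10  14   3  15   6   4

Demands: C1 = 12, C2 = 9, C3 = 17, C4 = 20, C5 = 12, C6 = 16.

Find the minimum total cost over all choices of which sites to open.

667

Open {W-α, W-γ}: assign each demand point to its cheapest open site.
  C1→W-α 12×3=36, C2→W-α 9×12=108, C3→W-γ 17×3=51, C4→W-α 20×13=260, C5→W-γ 12×6=72, C6→W-γ 16×4=64
  latency cost 591, fixed 76 → total 667.
Compare {W-α, W-β, W-γ}: latency cost 591 + fixed 116 = 707.
Compare {W-γ}: latency cost 733 + fixed 42 = 775.
Compare {W-β, W-γ}: latency cost 713 + fixed 82 = 795.
All other subsets cost ≥ 707. Minimum total cost: 667.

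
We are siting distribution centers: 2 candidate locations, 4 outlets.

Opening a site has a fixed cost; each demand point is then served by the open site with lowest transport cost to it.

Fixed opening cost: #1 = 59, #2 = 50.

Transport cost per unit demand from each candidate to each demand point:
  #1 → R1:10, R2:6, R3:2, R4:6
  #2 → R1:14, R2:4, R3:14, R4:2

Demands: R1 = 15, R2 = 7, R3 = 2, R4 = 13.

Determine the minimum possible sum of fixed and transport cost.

317

Open {#1, #2}: assign each demand point to its cheapest open site.
  R1→#1 15×10=150, R2→#2 7×4=28, R3→#1 2×2=4, R4→#2 13×2=26
  transport cost 208, fixed 109 → total 317.
Compare {#1}: transport cost 274 + fixed 59 = 333.
Compare {#2}: transport cost 292 + fixed 50 = 342.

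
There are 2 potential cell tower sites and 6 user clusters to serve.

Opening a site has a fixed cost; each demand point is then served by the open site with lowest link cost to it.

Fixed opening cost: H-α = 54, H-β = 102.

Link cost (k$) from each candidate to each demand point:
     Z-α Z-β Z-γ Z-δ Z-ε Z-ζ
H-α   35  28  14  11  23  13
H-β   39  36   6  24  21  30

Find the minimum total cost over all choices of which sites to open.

Open {H-α}: assign each demand point to its cheapest open site.
  Z-α→H-α 35, Z-β→H-α 28, Z-γ→H-α 14, Z-δ→H-α 11, Z-ε→H-α 23, Z-ζ→H-α 13
  link cost 124, fixed 54 → total 178.
Compare {H-β}: link cost 156 + fixed 102 = 258.
Compare {H-α, H-β}: link cost 114 + fixed 156 = 270.

178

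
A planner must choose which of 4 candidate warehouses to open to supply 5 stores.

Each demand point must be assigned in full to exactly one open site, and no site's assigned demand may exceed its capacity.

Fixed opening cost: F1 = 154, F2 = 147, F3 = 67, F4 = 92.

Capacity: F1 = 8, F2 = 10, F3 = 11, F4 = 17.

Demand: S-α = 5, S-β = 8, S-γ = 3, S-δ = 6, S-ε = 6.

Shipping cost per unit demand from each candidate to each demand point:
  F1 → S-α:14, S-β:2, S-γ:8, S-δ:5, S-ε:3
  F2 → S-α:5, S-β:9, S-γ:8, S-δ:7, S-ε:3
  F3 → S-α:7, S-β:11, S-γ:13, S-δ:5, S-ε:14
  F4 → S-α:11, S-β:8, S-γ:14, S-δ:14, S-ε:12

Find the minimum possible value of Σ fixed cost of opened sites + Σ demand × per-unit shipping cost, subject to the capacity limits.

Open {F3, F4}; cheapest assignment that respects the capacities:
  F3 (cap 11, load 11): S-α, S-δ — cost 5×7 + 6×5 = 65
  F4 (cap 17, load 17): S-β, S-γ, S-ε — cost 8×8 + 3×14 + 6×12 = 178
  Shipping 243, fixed 159 → total 402.
  Any other capacity-feasible assignment to {F3, F4} ships for at least 243.
Compare {F2, F3, F4}: its best feasible assignment gives total 477.
Compare {F1, F2, F3}: its best feasible assignment gives total 491.
Every other set of open sites that can feasibly serve all demand totals ≥ 477 even under its best assignment. Minimum: 402.

402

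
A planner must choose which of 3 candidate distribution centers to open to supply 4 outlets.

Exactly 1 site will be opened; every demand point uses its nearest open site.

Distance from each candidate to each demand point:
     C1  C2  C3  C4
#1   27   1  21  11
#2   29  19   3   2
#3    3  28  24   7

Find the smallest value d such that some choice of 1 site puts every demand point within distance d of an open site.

27

Open {#1}.
  Farthest demand point is C1 at distance 27 (to #1); all others are ≤ 27.
With {#3} the worst case is 28.
With {#2} the worst case is 29.
No size-1 selection achieves below 27.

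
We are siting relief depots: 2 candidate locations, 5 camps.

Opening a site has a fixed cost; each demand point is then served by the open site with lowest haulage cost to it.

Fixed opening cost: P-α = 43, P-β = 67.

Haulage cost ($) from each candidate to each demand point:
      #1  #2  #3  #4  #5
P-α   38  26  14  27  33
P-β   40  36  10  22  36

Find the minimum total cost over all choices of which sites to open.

181

Open {P-α}: assign each demand point to its cheapest open site.
  #1→P-α 38, #2→P-α 26, #3→P-α 14, #4→P-α 27, #5→P-α 33
  haulage cost 138, fixed 43 → total 181.
Compare {P-β}: haulage cost 144 + fixed 67 = 211.
Compare {P-α, P-β}: haulage cost 129 + fixed 110 = 239.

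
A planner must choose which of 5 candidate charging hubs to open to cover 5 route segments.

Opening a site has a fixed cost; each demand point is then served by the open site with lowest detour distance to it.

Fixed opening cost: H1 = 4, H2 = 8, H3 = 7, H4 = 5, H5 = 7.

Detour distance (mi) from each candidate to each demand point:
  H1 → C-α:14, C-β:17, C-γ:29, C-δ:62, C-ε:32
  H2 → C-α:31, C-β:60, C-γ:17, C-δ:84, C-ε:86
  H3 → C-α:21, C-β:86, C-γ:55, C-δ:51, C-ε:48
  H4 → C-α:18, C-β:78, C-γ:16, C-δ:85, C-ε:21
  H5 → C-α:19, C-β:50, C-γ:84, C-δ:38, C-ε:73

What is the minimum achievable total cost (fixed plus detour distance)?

Open {H1, H4, H5}: assign each demand point to its cheapest open site.
  C-α→H1 14, C-β→H1 17, C-γ→H4 16, C-δ→H5 38, C-ε→H4 21
  detour distance 106, fixed 16 → total 122.
Compare {H1, H3, H4, H5}: detour distance 106 + fixed 23 = 129.
Compare {H1, H2, H4, H5}: detour distance 106 + fixed 24 = 130.
Compare {H1, H3, H4}: detour distance 119 + fixed 16 = 135.
All other subsets cost ≥ 129. Minimum total cost: 122.

122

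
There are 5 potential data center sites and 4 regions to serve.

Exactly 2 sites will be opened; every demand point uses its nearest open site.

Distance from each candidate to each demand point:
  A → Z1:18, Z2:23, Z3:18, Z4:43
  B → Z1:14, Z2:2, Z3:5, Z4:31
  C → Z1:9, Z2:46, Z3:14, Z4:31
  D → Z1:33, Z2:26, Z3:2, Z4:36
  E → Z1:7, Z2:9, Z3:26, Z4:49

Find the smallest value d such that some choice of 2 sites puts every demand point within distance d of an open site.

31

Open {A, B}.
  Farthest demand point is Z4 at distance 31 (to B); all others are ≤ 31.
With {A, C} the worst case is 31.
With {B, C} the worst case is 31.
No size-2 selection achieves below 31.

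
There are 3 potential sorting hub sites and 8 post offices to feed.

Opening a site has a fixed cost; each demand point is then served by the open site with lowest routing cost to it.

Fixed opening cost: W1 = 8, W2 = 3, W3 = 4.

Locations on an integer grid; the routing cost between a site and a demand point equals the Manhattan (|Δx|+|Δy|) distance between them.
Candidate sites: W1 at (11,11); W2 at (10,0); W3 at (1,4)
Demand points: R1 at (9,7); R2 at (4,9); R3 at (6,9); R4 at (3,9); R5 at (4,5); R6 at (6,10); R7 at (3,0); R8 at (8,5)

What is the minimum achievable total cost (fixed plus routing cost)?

64

Open {W1, W3}: assign each demand point to its cheapest open site.
  R1→W1 6, R2→W3 8, R3→W1 7, R4→W3 7, R5→W3 4, R6→W1 6, R7→W3 6, R8→W3 8
  routing cost 52, fixed 12 → total 64.
Compare {W1, W2, W3}: routing cost 51 + fixed 15 = 66.
Compare {W2, W3}: routing cost 61 + fixed 7 = 68.
Compare {W3}: routing cost 65 + fixed 4 = 69.
All other subsets cost ≥ 66. Minimum total cost: 64.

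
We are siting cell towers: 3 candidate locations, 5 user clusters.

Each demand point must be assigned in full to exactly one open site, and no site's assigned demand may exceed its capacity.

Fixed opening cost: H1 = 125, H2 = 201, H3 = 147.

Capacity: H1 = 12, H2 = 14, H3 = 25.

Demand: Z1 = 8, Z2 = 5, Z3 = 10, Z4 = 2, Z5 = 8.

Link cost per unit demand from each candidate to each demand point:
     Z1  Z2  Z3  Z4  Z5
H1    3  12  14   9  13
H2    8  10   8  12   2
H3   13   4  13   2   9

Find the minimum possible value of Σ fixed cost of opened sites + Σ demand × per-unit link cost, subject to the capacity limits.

522

Open {H1, H3}; cheapest assignment that respects the capacities:
  H1 (cap 12, load 8): Z1 — cost 8×3 = 24
  H3 (cap 25, load 25): Z2, Z3, Z4, Z5 — cost 5×4 + 10×13 + 2×2 + 8×9 = 226
  Shipping 250, fixed 272 → total 522.
  Any other capacity-feasible assignment to {H1, H3} ships for at least 250.
Compare {H2, H3}: its best feasible assignment gives total 622.
Compare {H1, H2, H3}: its best feasible assignment gives total 667.
Every other set of open sites that can feasibly serve all demand totals ≥ 622 even under its best assignment. Minimum: 522.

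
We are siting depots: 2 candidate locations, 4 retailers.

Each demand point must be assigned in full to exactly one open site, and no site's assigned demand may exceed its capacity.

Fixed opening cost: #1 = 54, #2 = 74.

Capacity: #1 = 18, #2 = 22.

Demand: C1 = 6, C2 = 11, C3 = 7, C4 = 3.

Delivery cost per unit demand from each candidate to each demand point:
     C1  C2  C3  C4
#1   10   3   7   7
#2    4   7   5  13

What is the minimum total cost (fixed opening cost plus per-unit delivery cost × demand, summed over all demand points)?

Open {#1, #2}; cheapest assignment that respects the capacities:
  #1 (cap 18, load 14): C2, C4 — cost 11×3 + 3×7 = 54
  #2 (cap 22, load 13): C1, C3 — cost 6×4 + 7×5 = 59
  Shipping 113, fixed 128 → total 241.
  Any other capacity-feasible assignment to {#1, #2} ships for at least 113.
Total demand is 27 and no other set of sites has combined capacity ≥ 27, so {#1, #2} is the only feasible choice of open sites. Minimum: 241.

241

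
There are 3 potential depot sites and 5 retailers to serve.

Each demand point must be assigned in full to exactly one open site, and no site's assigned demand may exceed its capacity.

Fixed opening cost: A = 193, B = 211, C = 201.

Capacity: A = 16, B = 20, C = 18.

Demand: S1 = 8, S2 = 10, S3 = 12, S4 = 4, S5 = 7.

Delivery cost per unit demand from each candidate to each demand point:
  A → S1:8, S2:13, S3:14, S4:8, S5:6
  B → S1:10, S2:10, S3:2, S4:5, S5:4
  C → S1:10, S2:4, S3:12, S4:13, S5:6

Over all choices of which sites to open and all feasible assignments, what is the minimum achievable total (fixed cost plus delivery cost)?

793

Open {A, B, C}; cheapest assignment that respects the capacities:
  A (cap 16, load 12): S1, S4 — cost 8×8 + 4×8 = 96
  B (cap 20, load 19): S3, S5 — cost 12×2 + 7×4 = 52
  C (cap 18, load 10): S2 — cost 10×4 = 40
  Shipping 188, fixed 605 → total 793.
  Any other capacity-feasible assignment to {A, B, C} ships for at least 188.
Total demand is 41 and no other set of sites has combined capacity ≥ 41, so {A, B, C} is the only feasible choice of open sites. Minimum: 793.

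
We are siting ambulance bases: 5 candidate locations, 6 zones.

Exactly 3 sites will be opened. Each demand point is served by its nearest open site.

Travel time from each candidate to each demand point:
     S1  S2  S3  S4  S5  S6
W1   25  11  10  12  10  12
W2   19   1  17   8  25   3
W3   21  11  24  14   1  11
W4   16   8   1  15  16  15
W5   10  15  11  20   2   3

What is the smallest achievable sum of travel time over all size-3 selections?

Open {W2, W4, W5}.
  S1→W5 10, S2→W2 1, S3→W4 1, S4→W2 8, S5→W5 2, S6→W2 3  ⇒ total 25.
Compare {W2, W3, W4}: total 30.
Compare {W1, W2, W5}: total 34.
No size-3 selection does better; minimum is 25.

25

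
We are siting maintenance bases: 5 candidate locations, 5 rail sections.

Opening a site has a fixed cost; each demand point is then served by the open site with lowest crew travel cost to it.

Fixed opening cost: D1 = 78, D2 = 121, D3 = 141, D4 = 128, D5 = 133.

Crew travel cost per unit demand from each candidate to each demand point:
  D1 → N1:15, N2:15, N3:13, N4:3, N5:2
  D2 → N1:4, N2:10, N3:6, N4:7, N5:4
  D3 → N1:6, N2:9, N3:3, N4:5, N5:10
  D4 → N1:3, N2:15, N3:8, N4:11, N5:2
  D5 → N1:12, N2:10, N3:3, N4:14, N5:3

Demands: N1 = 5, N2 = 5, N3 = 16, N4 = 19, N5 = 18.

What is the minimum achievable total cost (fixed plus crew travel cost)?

435

Open {D1, D3}: assign each demand point to its cheapest open site.
  N1→D3 5×6=30, N2→D3 5×9=45, N3→D3 16×3=48, N4→D1 19×3=57, N5→D1 18×2=36
  crew travel cost 216, fixed 219 → total 435.
Compare {D1, D2}: crew travel cost 259 + fixed 199 = 458.
Compare {D1, D5}: crew travel cost 251 + fixed 211 = 462.
Compare {D2}: crew travel cost 371 + fixed 121 = 492.
All other subsets cost ≥ 458. Minimum total cost: 435.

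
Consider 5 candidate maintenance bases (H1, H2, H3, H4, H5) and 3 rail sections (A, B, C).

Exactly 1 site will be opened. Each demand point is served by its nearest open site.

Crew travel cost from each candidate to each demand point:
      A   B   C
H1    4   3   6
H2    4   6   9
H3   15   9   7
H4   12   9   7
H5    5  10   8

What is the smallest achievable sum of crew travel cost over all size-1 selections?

Open {H1}.
  A→H1 4, B→H1 3, C→H1 6  ⇒ total 13.
Compare {H2}: total 19.
Compare {H5}: total 23.
No size-1 selection does better; minimum is 13.

13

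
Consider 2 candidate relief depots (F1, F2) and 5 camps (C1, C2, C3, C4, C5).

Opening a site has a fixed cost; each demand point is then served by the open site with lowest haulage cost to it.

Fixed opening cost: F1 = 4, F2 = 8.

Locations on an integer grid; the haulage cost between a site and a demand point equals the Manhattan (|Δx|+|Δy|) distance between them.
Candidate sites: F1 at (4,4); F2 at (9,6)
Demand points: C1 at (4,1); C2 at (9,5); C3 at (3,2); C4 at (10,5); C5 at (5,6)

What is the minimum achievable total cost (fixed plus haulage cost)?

24

Open {F1, F2}: assign each demand point to its cheapest open site.
  C1→F1 3, C2→F2 1, C3→F1 3, C4→F2 2, C5→F1 3
  haulage cost 12, fixed 12 → total 24.
Compare {F1}: haulage cost 22 + fixed 4 = 26.
Compare {F2}: haulage cost 27 + fixed 8 = 35.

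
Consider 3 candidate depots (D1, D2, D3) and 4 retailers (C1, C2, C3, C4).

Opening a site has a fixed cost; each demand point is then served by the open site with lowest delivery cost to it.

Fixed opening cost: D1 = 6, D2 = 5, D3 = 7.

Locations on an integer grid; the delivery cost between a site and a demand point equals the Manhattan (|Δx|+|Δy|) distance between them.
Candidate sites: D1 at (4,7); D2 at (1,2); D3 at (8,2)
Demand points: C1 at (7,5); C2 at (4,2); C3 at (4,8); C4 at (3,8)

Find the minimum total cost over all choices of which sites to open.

Open {D1}: assign each demand point to its cheapest open site.
  C1→D1 5, C2→D1 5, C3→D1 1, C4→D1 2
  delivery cost 13, fixed 6 → total 19.
Compare {D1, D2}: delivery cost 11 + fixed 11 = 22.
Compare {D1, D3}: delivery cost 11 + fixed 13 = 24.
Compare {D1, D2, D3}: delivery cost 10 + fixed 18 = 28.
All other subsets cost ≥ 22. Minimum total cost: 19.

19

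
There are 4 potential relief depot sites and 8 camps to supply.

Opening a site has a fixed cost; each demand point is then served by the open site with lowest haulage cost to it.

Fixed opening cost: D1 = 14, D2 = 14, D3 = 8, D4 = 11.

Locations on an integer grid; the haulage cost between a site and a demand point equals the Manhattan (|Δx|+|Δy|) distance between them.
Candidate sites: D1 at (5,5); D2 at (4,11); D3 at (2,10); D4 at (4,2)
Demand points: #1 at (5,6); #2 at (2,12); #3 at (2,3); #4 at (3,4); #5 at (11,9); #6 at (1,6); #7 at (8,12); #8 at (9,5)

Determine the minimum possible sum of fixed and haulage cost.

Open {D1, D3}: assign each demand point to its cheapest open site.
  #1→D1 1, #2→D3 2, #3→D1 5, #4→D1 3, #5→D1 10, #6→D1 5, #7→D3 8, #8→D1 4
  haulage cost 38, fixed 22 → total 60.
Compare {D1}: haulage cost 48 + fixed 14 = 62.
Compare {D1, D2}: haulage cost 35 + fixed 28 = 63.
Compare {D3, D4}: haulage cost 44 + fixed 19 = 63.
All other subsets cost ≥ 62. Minimum total cost: 60.

60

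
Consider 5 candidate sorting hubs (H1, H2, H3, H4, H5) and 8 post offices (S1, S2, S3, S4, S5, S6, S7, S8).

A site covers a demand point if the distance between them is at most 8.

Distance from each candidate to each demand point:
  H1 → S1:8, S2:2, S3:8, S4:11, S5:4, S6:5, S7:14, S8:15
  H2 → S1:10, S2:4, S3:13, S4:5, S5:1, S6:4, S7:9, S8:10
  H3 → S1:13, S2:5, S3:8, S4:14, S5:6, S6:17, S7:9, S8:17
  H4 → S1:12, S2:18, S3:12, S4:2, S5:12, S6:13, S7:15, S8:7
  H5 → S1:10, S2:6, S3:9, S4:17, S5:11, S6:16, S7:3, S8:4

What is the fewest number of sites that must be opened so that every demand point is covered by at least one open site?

3

Coverage sets (demand points within 8 of each site):
  H1: {S1, S2, S3, S5, S6}
  H2: {S2, S4, S5, S6}
  H3: {S2, S3, S5}
  H4: {S4, S8}
  H5: {S2, S7, S8}
No 2 sites suffice: every size-2 union leaves at least one demand point uncovered.
But {H1, H2, H5} covers everything, so the minimum is 3.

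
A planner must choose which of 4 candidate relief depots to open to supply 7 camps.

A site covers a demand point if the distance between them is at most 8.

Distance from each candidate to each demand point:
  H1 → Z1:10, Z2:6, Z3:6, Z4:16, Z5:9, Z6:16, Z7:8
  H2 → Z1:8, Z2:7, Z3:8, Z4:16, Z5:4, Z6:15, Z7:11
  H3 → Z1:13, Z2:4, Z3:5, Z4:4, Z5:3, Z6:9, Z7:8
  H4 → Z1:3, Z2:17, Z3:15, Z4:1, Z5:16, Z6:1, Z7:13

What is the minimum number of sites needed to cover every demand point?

Coverage sets (demand points within 8 of each site):
  H1: {Z2, Z3, Z7}
  H2: {Z1, Z2, Z3, Z5}
  H3: {Z2, Z3, Z4, Z5, Z7}
  H4: {Z1, Z4, Z6}
No single site covers all 7 demand points.
But {H3, H4} covers everything, so the minimum is 2.

2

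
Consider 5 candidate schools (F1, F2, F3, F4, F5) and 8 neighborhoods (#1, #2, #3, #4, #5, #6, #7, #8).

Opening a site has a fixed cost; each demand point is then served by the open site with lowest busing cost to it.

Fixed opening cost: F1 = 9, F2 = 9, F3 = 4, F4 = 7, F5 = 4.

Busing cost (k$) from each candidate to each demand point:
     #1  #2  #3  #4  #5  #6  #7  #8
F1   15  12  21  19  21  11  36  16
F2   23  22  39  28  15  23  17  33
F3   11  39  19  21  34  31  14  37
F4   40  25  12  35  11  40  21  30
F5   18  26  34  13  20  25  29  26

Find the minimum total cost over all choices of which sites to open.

124

Open {F1, F3, F4, F5}: assign each demand point to its cheapest open site.
  #1→F3 11, #2→F1 12, #3→F4 12, #4→F5 13, #5→F4 11, #6→F1 11, #7→F3 14, #8→F1 16
  busing cost 100, fixed 24 → total 124.
Compare {F1, F3, F4}: busing cost 106 + fixed 20 = 126.
Compare {F1, F4, F5}: busing cost 111 + fixed 20 = 131.
Compare {F1, F4}: busing cost 117 + fixed 16 = 133.
All other subsets cost ≥ 126. Minimum total cost: 124.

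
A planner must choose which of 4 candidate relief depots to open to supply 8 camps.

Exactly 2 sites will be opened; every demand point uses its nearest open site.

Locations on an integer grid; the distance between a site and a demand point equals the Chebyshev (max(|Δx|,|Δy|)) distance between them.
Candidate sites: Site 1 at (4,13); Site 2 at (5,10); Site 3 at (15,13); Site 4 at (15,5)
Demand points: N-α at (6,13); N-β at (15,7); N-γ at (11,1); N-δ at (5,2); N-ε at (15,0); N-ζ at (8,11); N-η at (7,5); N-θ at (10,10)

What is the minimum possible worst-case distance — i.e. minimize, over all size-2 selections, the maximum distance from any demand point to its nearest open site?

Open {Site 2, Site 4}.
  Farthest demand point is N-δ at distance 8 (to Site 2); all others are ≤ 8.
With {Site 1, Site 2} the worst case is 10.
With {Site 1, Site 4} the worst case is 10.
No size-2 selection achieves below 8.

8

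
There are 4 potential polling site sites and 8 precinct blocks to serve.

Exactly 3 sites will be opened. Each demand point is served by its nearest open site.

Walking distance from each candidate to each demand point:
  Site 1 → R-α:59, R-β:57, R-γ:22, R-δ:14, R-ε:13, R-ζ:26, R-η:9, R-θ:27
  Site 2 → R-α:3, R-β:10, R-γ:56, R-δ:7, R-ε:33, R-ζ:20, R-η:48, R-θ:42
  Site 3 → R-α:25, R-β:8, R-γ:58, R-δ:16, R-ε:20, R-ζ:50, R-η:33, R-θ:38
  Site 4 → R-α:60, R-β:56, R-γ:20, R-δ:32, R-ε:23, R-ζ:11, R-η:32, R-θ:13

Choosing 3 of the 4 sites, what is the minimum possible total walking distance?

86

Open {Site 1, Site 2, Site 4}.
  R-α→Site 2 3, R-β→Site 2 10, R-γ→Site 4 20, R-δ→Site 2 7, R-ε→Site 1 13, R-ζ→Site 4 11, R-η→Site 1 9, R-θ→Site 4 13  ⇒ total 86.
Compare {Site 1, Site 2, Site 3}: total 109.
Compare {Site 1, Site 3, Site 4}: total 113.
No size-3 selection does better; minimum is 86.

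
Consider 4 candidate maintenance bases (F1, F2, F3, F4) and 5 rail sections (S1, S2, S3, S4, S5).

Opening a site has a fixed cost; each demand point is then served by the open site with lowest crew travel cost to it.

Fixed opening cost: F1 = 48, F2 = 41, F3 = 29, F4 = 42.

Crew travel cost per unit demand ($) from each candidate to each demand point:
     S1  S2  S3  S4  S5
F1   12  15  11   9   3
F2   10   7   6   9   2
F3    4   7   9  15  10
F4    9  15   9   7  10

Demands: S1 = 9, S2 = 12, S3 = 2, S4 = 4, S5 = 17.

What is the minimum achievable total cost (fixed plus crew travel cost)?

272

Open {F2, F3}: assign each demand point to its cheapest open site.
  S1→F3 9×4=36, S2→F2 12×7=84, S3→F2 2×6=12, S4→F2 4×9=36, S5→F2 17×2=34
  crew travel cost 202, fixed 70 → total 272.
Compare {F2}: crew travel cost 256 + fixed 41 = 297.
Compare {F1, F3}: crew travel cost 225 + fixed 77 = 302.
Compare {F2, F3, F4}: crew travel cost 194 + fixed 112 = 306.
All other subsets cost ≥ 297. Minimum total cost: 272.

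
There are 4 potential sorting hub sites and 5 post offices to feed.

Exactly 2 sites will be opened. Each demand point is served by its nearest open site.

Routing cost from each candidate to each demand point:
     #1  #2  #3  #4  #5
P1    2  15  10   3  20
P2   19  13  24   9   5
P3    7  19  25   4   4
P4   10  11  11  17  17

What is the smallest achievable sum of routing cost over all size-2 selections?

33

Open {P1, P2}.
  #1→P1 2, #2→P2 13, #3→P1 10, #4→P1 3, #5→P2 5  ⇒ total 33.
Compare {P1, P3}: total 34.
Compare {P3, P4}: total 37.
No size-2 selection does better; minimum is 33.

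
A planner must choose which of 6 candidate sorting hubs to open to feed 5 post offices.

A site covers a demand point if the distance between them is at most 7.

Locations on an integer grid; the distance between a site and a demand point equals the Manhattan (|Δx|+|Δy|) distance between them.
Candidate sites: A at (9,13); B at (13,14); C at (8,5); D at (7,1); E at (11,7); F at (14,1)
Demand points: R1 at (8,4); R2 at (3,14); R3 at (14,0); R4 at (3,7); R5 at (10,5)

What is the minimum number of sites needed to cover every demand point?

3

Coverage sets (demand points within 7 of each site):
  A: {R2}
  B: {}
  C: {R1, R4, R5}
  D: {R1, R5}
  E: {R1, R5}
  F: {R3}
No 2 sites suffice: every size-2 union leaves at least one demand point uncovered.
But {A, C, F} covers everything, so the minimum is 3.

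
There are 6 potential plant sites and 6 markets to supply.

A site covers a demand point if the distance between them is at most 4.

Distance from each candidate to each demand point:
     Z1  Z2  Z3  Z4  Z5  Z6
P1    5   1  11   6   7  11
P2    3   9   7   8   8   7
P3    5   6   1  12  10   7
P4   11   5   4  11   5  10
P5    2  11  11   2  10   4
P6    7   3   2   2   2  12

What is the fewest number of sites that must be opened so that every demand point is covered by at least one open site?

2

Coverage sets (demand points within 4 of each site):
  P1: {Z2}
  P2: {Z1}
  P3: {Z3}
  P4: {Z3}
  P5: {Z1, Z4, Z6}
  P6: {Z2, Z3, Z4, Z5}
No single site covers all 6 demand points.
But {P5, P6} covers everything, so the minimum is 2.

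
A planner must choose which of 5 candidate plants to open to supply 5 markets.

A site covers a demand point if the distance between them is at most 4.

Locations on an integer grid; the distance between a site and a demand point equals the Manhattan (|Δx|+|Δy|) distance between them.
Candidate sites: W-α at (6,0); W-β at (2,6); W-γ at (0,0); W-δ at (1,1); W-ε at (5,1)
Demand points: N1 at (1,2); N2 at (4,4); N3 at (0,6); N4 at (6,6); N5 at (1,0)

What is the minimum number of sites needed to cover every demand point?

Coverage sets (demand points within 4 of each site):
  W-α: {}
  W-β: {N2, N3, N4}
  W-γ: {N1, N5}
  W-δ: {N1, N5}
  W-ε: {N2}
No single site covers all 5 demand points.
But {W-β, W-γ} covers everything, so the minimum is 2.

2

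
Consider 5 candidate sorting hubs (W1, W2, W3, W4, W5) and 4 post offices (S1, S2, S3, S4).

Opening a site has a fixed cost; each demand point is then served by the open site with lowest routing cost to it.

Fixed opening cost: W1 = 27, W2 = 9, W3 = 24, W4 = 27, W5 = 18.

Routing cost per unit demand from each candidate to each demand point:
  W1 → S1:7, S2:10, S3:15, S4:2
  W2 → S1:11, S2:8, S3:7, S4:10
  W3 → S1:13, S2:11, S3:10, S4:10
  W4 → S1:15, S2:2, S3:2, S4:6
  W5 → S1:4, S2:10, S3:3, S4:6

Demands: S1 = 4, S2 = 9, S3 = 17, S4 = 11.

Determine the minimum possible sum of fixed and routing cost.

Open {W1, W4}: assign each demand point to its cheapest open site.
  S1→W1 4×7=28, S2→W4 9×2=18, S3→W4 17×2=34, S4→W1 11×2=22
  routing cost 102, fixed 54 → total 156.
Compare {W1, W4, W5}: routing cost 90 + fixed 72 = 162.
Compare {W1, W2, W4}: routing cost 102 + fixed 63 = 165.
Compare {W1, W2, W4, W5}: routing cost 90 + fixed 81 = 171.
All other subsets cost ≥ 162. Minimum total cost: 156.

156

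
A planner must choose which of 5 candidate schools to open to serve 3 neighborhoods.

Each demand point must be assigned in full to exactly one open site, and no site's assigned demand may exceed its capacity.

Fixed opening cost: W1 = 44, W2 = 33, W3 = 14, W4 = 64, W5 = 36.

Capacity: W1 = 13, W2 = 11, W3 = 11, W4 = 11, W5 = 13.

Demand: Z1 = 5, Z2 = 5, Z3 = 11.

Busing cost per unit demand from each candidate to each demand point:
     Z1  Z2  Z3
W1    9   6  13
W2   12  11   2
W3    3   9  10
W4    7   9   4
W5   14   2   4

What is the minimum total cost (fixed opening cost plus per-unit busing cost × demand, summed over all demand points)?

Open {W2, W3}; cheapest assignment that respects the capacities:
  W2 (cap 11, load 11): Z3 — cost 11×2 = 22
  W3 (cap 11, load 10): Z1, Z2 — cost 5×3 + 5×9 = 60
  Shipping 82, fixed 47 → total 129.
  Any other capacity-feasible assignment to {W2, W3} ships for at least 82.
Compare {W2, W3, W5}: its best feasible assignment gives total 130.
Compare {W3, W5}: its best feasible assignment gives total 154.
Every other set of open sites that can feasibly serve all demand totals ≥ 130 even under its best assignment. Minimum: 129.

129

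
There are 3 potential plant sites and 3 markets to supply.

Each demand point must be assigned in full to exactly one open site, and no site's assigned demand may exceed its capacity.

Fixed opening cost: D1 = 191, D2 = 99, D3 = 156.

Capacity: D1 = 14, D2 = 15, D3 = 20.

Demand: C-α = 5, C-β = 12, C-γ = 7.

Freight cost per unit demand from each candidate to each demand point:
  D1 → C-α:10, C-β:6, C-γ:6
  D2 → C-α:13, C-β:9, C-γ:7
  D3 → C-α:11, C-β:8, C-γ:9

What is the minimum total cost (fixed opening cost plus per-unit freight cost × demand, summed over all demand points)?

Open {D2, D3}; cheapest assignment that respects the capacities:
  D2 (cap 15, load 7): C-γ — cost 7×7 = 49
  D3 (cap 20, load 17): C-α, C-β — cost 5×11 + 12×8 = 151
  Shipping 200, fixed 255 → total 455.
  Any other capacity-feasible assignment to {D2, D3} ships for at least 200.
Compare {D1, D2}: its best feasible assignment gives total 476.
Compare {D1, D3}: its best feasible assignment gives total 535.
Every other set of open sites that can feasibly serve all demand totals ≥ 476 even under its best assignment. Minimum: 455.

455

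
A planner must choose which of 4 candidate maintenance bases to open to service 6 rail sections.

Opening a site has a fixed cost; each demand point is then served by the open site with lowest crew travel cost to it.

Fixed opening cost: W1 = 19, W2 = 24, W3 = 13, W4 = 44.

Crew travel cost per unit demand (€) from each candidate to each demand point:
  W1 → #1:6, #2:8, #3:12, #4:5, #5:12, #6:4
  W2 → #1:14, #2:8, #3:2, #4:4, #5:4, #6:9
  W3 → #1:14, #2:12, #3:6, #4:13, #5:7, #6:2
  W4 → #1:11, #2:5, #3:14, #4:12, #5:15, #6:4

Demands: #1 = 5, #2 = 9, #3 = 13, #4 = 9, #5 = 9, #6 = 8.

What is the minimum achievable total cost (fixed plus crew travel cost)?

272

Open {W1, W2, W3}: assign each demand point to its cheapest open site.
  #1→W1 5×6=30, #2→W1 9×8=72, #3→W2 13×2=26, #4→W2 9×4=36, #5→W2 9×4=36, #6→W3 8×2=16
  crew travel cost 216, fixed 56 → total 272.
Compare {W1, W2}: crew travel cost 232 + fixed 43 = 275.
Compare {W1, W2, W3, W4}: crew travel cost 189 + fixed 100 = 289.
Compare {W1, W2, W4}: crew travel cost 205 + fixed 87 = 292.
All other subsets cost ≥ 275. Minimum total cost: 272.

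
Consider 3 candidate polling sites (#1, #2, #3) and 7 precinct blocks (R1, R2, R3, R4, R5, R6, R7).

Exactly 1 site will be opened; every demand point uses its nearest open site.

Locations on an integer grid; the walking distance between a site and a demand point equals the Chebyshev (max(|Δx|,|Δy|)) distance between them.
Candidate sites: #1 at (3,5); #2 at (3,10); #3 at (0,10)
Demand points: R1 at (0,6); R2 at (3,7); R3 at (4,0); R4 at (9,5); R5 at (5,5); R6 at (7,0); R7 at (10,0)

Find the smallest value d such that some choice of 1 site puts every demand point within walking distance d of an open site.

7

Open {#1}.
  Farthest demand point is R7 at walking distance 7 (to #1); all others are ≤ 7.
With {#2} the worst case is 10.
With {#3} the worst case is 10.
No size-1 selection achieves below 7.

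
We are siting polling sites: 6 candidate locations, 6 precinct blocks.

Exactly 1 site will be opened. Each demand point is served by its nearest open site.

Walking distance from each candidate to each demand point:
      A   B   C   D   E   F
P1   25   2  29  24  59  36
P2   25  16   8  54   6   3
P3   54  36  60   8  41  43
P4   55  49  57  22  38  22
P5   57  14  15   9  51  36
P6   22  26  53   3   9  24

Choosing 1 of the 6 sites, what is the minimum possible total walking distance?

Open {P2}.
  A→P2 25, B→P2 16, C→P2 8, D→P2 54, E→P2 6, F→P2 3  ⇒ total 112.
Compare {P6}: total 137.
Compare {P1}: total 175.
No size-1 selection does better; minimum is 112.

112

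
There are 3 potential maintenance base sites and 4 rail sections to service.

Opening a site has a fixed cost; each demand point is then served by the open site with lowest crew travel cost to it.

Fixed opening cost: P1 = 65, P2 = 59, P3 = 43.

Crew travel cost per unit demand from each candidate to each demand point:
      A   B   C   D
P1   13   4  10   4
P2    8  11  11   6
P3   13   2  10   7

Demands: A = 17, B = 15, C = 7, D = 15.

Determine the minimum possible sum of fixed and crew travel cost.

428

Open {P2, P3}: assign each demand point to its cheapest open site.
  A→P2 17×8=136, B→P3 15×2=30, C→P3 7×10=70, D→P2 15×6=90
  crew travel cost 326, fixed 102 → total 428.
Compare {P1, P2}: crew travel cost 326 + fixed 124 = 450.
Compare {P1, P2, P3}: crew travel cost 296 + fixed 167 = 463.
Compare {P3}: crew travel cost 426 + fixed 43 = 469.
All other subsets cost ≥ 450. Minimum total cost: 428.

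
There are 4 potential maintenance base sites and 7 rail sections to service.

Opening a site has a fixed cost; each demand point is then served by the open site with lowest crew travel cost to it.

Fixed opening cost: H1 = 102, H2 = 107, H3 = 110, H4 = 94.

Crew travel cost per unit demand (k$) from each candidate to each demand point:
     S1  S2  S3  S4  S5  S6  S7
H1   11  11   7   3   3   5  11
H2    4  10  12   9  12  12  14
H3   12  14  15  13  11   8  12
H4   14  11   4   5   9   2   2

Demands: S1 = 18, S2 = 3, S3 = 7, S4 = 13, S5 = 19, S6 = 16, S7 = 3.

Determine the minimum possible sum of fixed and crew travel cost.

567

Open {H1, H2, H4}: assign each demand point to its cheapest open site.
  S1→H2 18×4=72, S2→H2 3×10=30, S3→H4 7×4=28, S4→H1 13×3=39, S5→H1 19×3=57, S6→H4 16×2=32, S7→H4 3×2=6
  crew travel cost 264, fixed 303 → total 567.
Compare {H1, H2}: crew travel cost 360 + fixed 209 = 569.
Compare {H1, H4}: crew travel cost 393 + fixed 196 = 589.
Compare {H1}: crew travel cost 489 + fixed 102 = 591.
All other subsets cost ≥ 569. Minimum total cost: 567.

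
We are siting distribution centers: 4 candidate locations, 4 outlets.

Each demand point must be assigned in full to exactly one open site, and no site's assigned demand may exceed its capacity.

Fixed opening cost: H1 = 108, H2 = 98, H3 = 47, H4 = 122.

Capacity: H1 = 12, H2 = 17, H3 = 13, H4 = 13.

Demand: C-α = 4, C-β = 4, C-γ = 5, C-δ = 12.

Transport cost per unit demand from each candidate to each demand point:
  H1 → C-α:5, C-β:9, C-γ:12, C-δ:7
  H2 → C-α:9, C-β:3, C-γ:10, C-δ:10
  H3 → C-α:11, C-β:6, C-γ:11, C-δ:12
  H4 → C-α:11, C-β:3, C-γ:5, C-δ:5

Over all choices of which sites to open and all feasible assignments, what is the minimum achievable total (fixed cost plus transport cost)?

352

Open {H3, H4}; cheapest assignment that respects the capacities:
  H3 (cap 13, load 13): C-α, C-β, C-γ — cost 4×11 + 4×6 + 5×11 = 123
  H4 (cap 13, load 12): C-δ — cost 12×5 = 60
  Shipping 183, fixed 169 → total 352.
  Any other capacity-feasible assignment to {H3, H4} ships for at least 183.
Compare {H1, H3}: its best feasible assignment gives total 362.
Compare {H2, H3}: its best feasible assignment gives total 376.
Every other set of open sites that can feasibly serve all demand totals ≥ 362 even under its best assignment. Minimum: 352.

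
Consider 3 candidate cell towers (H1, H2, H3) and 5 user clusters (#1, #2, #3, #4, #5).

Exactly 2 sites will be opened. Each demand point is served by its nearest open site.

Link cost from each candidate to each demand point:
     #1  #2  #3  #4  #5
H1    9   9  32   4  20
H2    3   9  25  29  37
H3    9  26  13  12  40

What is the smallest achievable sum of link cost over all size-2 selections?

55

Open {H1, H3}.
  #1→H1 9, #2→H1 9, #3→H3 13, #4→H1 4, #5→H1 20  ⇒ total 55.
Compare {H1, H2}: total 61.
Compare {H2, H3}: total 74.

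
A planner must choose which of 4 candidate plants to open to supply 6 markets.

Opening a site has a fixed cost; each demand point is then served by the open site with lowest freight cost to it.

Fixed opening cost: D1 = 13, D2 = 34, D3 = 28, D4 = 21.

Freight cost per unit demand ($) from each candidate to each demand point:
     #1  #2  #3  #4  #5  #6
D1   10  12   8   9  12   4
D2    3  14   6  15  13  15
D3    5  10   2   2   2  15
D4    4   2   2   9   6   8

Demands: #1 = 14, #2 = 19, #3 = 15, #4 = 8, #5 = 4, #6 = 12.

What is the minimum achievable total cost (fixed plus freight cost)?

Open {D1, D3, D4}: assign each demand point to its cheapest open site.
  #1→D4 14×4=56, #2→D4 19×2=38, #3→D3 15×2=30, #4→D3 8×2=16, #5→D3 4×2=8, #6→D1 12×4=48
  freight cost 196, fixed 62 → total 258.
Compare {D1, D2, D3, D4}: freight cost 182 + fixed 96 = 278.
Compare {D3, D4}: freight cost 244 + fixed 49 = 293.
Compare {D1, D4}: freight cost 268 + fixed 34 = 302.
All other subsets cost ≥ 278. Minimum total cost: 258.

258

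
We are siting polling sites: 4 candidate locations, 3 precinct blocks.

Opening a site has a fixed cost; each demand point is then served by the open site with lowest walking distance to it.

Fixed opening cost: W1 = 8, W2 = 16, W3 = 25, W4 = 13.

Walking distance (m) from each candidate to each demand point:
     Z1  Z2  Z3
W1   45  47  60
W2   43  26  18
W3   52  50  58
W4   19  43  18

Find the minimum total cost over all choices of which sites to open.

92

Open {W2, W4}: assign each demand point to its cheapest open site.
  Z1→W4 19, Z2→W2 26, Z3→W2 18
  walking distance 63, fixed 29 → total 92.
Compare {W4}: walking distance 80 + fixed 13 = 93.
Compare {W1, W2, W4}: walking distance 63 + fixed 37 = 100.
Compare {W1, W4}: walking distance 80 + fixed 21 = 101.
All other subsets cost ≥ 93. Minimum total cost: 92.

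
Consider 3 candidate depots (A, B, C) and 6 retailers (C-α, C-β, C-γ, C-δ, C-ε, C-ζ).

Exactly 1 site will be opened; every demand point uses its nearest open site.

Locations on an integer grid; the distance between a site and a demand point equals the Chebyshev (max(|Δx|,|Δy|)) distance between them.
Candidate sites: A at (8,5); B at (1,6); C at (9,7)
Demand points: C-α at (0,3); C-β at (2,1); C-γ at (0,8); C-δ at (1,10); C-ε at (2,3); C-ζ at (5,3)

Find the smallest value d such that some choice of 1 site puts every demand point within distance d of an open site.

5

Open {B}.
  Farthest demand point is C-β at distance 5 (to B); all others are ≤ 5.
With {A} the worst case is 8.
With {C} the worst case is 9.
No size-1 selection achieves below 5.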